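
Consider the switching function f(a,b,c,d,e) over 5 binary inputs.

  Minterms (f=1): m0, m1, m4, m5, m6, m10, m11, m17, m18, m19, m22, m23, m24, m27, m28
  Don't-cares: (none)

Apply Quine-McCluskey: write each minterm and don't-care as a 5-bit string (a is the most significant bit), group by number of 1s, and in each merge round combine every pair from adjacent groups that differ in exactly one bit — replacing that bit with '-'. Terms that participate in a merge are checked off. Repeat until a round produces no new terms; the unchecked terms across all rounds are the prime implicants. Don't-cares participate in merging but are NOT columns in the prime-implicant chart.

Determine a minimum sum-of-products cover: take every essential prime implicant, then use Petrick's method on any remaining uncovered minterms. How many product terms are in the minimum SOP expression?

7

size-2^0 implicants → 00000(✓)  00001(✓)  00100(✓)  00101(✓)  00110(✓)  01010(✓)  01011(✓)  10001(✓)  10010(✓)  10011(✓)  10110(✓)  10111(✓)  11000(✓)  11011(✓)  11100(✓)
size-2^1 implicants → -0001  -0110  -1011  00-00(✓)  00-01(✓)  0000-(✓)  001-0  0010-(✓)  0101-  1-011  10-10(✓)  10-11(✓)  100-1  1001-(✓)  1011-(✓)  11-00
size-2^2 implicants → 00-0-  10-1-
Unchecked terms (primes): -0001, -0110, -1011, 00-0-, 001-0, 0101-, 1-011, 10-1-, 100-1, 11-00
Minterm coverage:
  m0 ⊆ 00-0- [E]
  m1 ⊆ -0001,00-0-
  m4 ⊆ 00-0-,001-0
  m5 ⊆ 00-0- [E]
  m6 ⊆ -0110,001-0
  m10 ⊆ 0101- [E]
  m11 ⊆ -1011,0101-
  m17 ⊆ -0001,100-1
  m18 ⊆ 10-1- [E]
  m19 ⊆ 1-011,10-1-,100-1
  m22 ⊆ -0110,10-1-
  m23 ⊆ 10-1- [E]
  m24 ⊆ 11-00 [E]
  m27 ⊆ -1011,1-011
  m28 ⊆ 11-00 [E]
E = {00-0-, 0101-, 10-1-, 11-00}
Petrick residual → -0001, -0110, -1011
Cover = b'c'd'e + b'cde' + bc'de + a'b'd' + a'bc'd + ab'd + abd'e'  |cover|=7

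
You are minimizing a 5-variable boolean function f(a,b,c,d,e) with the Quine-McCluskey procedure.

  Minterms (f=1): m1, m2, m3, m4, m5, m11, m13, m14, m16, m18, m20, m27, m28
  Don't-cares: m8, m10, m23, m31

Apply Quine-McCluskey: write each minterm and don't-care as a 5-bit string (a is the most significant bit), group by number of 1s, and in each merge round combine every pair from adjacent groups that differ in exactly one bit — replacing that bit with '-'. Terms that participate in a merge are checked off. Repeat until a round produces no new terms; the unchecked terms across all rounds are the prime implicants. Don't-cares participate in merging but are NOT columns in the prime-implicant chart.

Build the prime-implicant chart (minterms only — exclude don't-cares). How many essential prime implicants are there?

3

Round 0: 00001✓ 00010✓ 00011✓ 00100✓ 00101✓ 01000✓ 01010✓ 01011✓ 01101✓ 01110✓ 10000✓ 10010✓ 10100✓ 10111✓ 11011✓ 11100✓ 11111✓
Round 1: -0010 -0100 -1011 0-010✓ 0-011✓ 0-101 00-01 000-1 0001-✓ 0010- 01-10 010-0 0101-✓ 1-100 1-111 10-00 100-0 11-11
Round 2: 0-01-
PIs = {-0010, -0100, -1011, 0-01-, 0-101, 00-01, 000-1, 0010-, 01-10, 010-0, 1-100, 1-111, 10-00, 100-0, 11-11}
Coverage chart:
  m1: 00-01,000-1
  m2: -0010,0-01-
  m3: 0-01-,000-1
  m4: -0100,0010-
  m5: 0-101,00-01,0010-
  m11: -1011,0-01-
  m13: 0-101 ←essential
  m14: 01-10 ←essential
  m16: 10-00,100-0
  m18: -0010,100-0
  m20: -0100,1-100,10-00
  m27: -1011,11-11
  m28: 1-100 ←essential
Essential: 0-101, 01-10, 1-100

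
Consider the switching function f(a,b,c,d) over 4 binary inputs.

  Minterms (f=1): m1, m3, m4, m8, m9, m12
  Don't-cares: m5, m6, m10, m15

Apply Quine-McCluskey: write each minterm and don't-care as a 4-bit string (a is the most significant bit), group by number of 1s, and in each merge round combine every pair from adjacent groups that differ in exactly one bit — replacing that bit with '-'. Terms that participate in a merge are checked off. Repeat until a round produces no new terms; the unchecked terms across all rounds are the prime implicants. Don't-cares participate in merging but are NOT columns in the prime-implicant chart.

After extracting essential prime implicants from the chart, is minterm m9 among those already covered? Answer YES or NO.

NO

size-2^0 implicants → 0001(✓)  0011(✓)  0100(✓)  0101(✓)  0110(✓)  1000(✓)  1001(✓)  1010(✓)  1100(✓)  1111
size-2^1 implicants → -001  -100  0-01  00-1  01-0  010-  1-00  10-0  100-
Unchecked terms (primes): -001, -100, 0-01, 00-1, 01-0, 010-, 1-00, 10-0, 100-, 1111
Minterm coverage:
  m1 ⊆ -001,0-01,00-1
  m3 ⊆ 00-1 [E]
  m4 ⊆ -100,01-0,010-
  m8 ⊆ 1-00,10-0,100-
  m9 ⊆ -001,100-
  m12 ⊆ -100,1-00
E = {00-1}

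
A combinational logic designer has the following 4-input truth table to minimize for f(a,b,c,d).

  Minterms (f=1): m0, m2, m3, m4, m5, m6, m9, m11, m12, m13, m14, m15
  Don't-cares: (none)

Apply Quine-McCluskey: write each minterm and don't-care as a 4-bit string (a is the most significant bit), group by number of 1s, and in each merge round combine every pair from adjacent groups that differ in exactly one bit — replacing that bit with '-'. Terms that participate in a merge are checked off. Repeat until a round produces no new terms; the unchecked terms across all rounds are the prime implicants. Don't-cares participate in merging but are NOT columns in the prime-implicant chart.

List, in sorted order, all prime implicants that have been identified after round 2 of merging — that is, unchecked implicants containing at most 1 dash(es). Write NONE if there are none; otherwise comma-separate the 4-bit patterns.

-011, 001-

size-2^0 implicants → 0000(✓)  0010(✓)  0011(✓)  0100(✓)  0101(✓)  0110(✓)  1001(✓)  1011(✓)  1100(✓)  1101(✓)  1110(✓)  1111(✓)
size-2^1 implicants → -011  -100(✓)  -101(✓)  -110(✓)  0-00(✓)  0-10(✓)  00-0(✓)  001-  01-0(✓)  010-(✓)  1-01(✓)  1-11(✓)  10-1(✓)  11-0(✓)  11-1(✓)  110-(✓)  111-(✓)
size-2^2 implicants → -1-0  -10-  0--0  1--1  11--
Unchecked terms (primes): -011, -1-0, -10-, 0--0, 001-, 1--1, 11--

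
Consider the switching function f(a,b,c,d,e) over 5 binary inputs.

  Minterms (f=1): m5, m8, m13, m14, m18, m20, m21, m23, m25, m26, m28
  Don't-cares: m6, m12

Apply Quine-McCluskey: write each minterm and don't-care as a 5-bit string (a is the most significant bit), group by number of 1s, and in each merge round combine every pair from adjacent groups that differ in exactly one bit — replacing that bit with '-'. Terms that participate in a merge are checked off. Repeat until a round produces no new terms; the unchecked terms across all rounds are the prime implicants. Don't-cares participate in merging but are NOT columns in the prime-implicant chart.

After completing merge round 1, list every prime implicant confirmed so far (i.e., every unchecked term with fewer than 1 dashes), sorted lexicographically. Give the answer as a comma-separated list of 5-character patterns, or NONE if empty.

[col 0] 00101*, 00110*, 01000*, 01100*, 01101*, 01110*, 10010*, 10100*, 10101*, 10111*, 11001, 11010*, 11100*
[col 1] -0101, -1100, 0-101, 0-110, 01-00, 011-0, 0110-, 1-010, 1-100, 101-1, 1010-
Prime implicants: -0101, -1100, 0-101, 0-110, 01-00, 011-0, 0110-, 1-010, 1-100, 101-1, 1010-, 11001

11001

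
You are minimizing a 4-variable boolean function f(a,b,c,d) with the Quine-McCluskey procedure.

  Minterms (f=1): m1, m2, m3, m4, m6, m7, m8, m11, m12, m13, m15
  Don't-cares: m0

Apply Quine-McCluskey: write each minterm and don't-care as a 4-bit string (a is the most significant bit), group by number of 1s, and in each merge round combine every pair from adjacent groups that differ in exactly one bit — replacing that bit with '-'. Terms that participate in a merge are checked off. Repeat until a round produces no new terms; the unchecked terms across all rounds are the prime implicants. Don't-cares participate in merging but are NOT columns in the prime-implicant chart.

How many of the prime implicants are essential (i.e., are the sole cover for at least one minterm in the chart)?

3

size-2^0 implicants → 0000(✓)  0001(✓)  0010(✓)  0011(✓)  0100(✓)  0110(✓)  0111(✓)  1000(✓)  1011(✓)  1100(✓)  1101(✓)  1111(✓)
size-2^1 implicants → -000(✓)  -011(✓)  -100(✓)  -111(✓)  0-00(✓)  0-10(✓)  0-11(✓)  00-0(✓)  00-1(✓)  000-(✓)  001-(✓)  01-0(✓)  011-(✓)  1-00(✓)  1-11(✓)  11-1  110-
size-2^2 implicants → --00  --11  0--0  0-1-  00--
Unchecked terms (primes): --00, --11, 0--0, 0-1-, 00--, 11-1, 110-
Minterm coverage:
  m1 ⊆ 00-- [E]
  m2 ⊆ 0--0,0-1-,00--
  m3 ⊆ --11,0-1-,00--
  m4 ⊆ --00,0--0
  m6 ⊆ 0--0,0-1-
  m7 ⊆ --11,0-1-
  m8 ⊆ --00 [E]
  m11 ⊆ --11 [E]
  m12 ⊆ --00,110-
  m13 ⊆ 11-1,110-
  m15 ⊆ --11,11-1
E = {--00, --11, 00--}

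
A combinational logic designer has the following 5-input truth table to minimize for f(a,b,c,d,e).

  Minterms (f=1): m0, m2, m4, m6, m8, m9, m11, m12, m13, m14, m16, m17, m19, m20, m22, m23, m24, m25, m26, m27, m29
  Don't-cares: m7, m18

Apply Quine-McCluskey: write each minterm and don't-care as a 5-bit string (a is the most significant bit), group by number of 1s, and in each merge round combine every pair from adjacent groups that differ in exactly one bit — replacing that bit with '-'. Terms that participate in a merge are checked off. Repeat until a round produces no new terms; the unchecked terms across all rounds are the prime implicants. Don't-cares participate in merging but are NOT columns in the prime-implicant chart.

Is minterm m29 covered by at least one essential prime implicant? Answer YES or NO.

YES

Round 0: 00000✓ 00010✓ 00100✓ 00110✓ 00111✓ 01000✓ 01001✓ 01011✓ 01100✓ 01101✓ 01110✓ 10000✓ 10001✓ 10010✓ 10011✓ 10100✓ 10110✓ 10111✓ 11000✓ 11001✓ 11010✓ 11011✓ 11101✓
Round 1: -0000✓ -0010✓ -0100✓ -0110✓ -0111✓ -1000✓ -1001✓ -1011✓ -1101✓ 0-000✓ 0-100✓ 0-110✓ 00-00✓ 00-10✓ 000-0✓ 001-0✓ 0011-✓ 01-00✓ 01-01✓ 010-1✓ 0100-✓ 011-0✓ 0110-✓ 1-000✓ 1-001✓ 1-010✓ 1-011✓ 10-00✓ 10-10✓ 10-11✓ 100-0✓ 100-1✓ 1000-✓ 1001-✓ 101-0✓ 1011-✓ 11-01✓ 110-0✓ 110-1✓ 1100-✓ 1101-✓
Round 2: --000 -0-00✓ -0-10✓ -00-0✓ -01-0✓ -011- -1-01 -10-1 -100- 0--00 0-1-0 00--0✓ 01-0- 1-0-0✓ 1-0-1✓ 1-00-✓ 1-01-✓ 10--0✓ 10-1- 100--✓ 110--✓
Round 3: -0--0 1-0--
PIs = {--000, -0--0, -011-, -1-01, -10-1, -100-, 0--00, 0-1-0, 01-0-, 1-0--, 10-1-}
Coverage chart:
  m0: --000,-0--0,0--00
  m2: -0--0 ←essential
  m4: -0--0,0--00,0-1-0
  m6: -0--0,-011-,0-1-0
  m8: --000,-100-,0--00,01-0-
  m9: -1-01,-10-1,-100-,01-0-
  m11: -10-1 ←essential
  m12: 0--00,0-1-0,01-0-
  m13: -1-01,01-0-
  m14: 0-1-0 ←essential
  m16: --000,-0--0,1-0--
  m17: 1-0-- ←essential
  m19: 1-0--,10-1-
  m20: -0--0 ←essential
  m22: -0--0,-011-,10-1-
  m23: -011-,10-1-
  m24: --000,-100-,1-0--
  m25: -1-01,-10-1,-100-,1-0--
  m26: 1-0-- ←essential
  m27: -10-1,1-0--
  m29: -1-01 ←essential
Essential: -0--0, -1-01, -10-1, 0-1-0, 1-0--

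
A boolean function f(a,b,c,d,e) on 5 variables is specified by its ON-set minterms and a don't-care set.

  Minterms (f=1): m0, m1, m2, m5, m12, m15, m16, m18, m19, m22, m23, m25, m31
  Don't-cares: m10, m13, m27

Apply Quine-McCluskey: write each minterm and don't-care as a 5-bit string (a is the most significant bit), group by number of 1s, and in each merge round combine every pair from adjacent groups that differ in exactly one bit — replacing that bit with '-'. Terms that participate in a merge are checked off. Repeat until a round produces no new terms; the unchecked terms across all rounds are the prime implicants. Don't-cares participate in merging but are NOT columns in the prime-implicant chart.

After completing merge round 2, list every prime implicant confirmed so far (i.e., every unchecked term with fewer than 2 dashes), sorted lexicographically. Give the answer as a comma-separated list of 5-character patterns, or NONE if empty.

-1111, 0-010, 0-101, 00-01, 0000-, 011-1, 0110-, 110-1

size-2^0 implicants → 00000(✓)  00001(✓)  00010(✓)  00101(✓)  01010(✓)  01100(✓)  01101(✓)  01111(✓)  10000(✓)  10010(✓)  10011(✓)  10110(✓)  10111(✓)  11001(✓)  11011(✓)  11111(✓)
size-2^1 implicants → -0000(✓)  -0010(✓)  -1111  0-010  0-101  00-01  000-0(✓)  0000-  011-1  0110-  1-011(✓)  1-111(✓)  10-10(✓)  10-11(✓)  100-0(✓)  1001-(✓)  1011-(✓)  11-11(✓)  110-1
size-2^2 implicants → -00-0  1--11  10-1-
Unchecked terms (primes): -00-0, -1111, 0-010, 0-101, 00-01, 0000-, 011-1, 0110-, 1--11, 10-1-, 110-1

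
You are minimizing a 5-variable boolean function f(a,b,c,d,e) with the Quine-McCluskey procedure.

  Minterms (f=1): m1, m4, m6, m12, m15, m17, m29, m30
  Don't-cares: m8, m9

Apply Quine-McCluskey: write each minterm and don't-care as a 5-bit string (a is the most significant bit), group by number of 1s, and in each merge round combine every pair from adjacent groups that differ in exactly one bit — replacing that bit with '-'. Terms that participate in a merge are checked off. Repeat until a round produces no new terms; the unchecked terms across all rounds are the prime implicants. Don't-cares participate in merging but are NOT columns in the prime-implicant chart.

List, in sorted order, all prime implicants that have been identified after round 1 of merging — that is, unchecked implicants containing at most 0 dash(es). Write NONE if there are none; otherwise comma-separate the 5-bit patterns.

01111, 11101, 11110

size-2^0 implicants → 00001(✓)  00100(✓)  00110(✓)  01000(✓)  01001(✓)  01100(✓)  01111  10001(✓)  11101  11110
size-2^1 implicants → -0001  0-001  0-100  001-0  01-00  0100-
Unchecked terms (primes): -0001, 0-001, 0-100, 001-0, 01-00, 0100-, 01111, 11101, 11110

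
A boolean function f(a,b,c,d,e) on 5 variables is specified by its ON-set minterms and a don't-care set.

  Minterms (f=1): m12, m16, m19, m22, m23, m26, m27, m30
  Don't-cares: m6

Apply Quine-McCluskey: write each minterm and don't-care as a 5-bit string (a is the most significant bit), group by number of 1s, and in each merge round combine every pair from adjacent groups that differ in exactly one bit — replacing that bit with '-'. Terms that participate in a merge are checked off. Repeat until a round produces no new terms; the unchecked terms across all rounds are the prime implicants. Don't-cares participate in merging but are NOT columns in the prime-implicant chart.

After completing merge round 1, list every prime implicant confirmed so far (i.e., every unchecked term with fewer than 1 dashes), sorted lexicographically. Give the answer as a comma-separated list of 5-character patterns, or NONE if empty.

size-2^0 implicants → 00110(✓)  01100  10000  10011(✓)  10110(✓)  10111(✓)  11010(✓)  11011(✓)  11110(✓)
size-2^1 implicants → -0110  1-011  1-110  10-11  1011-  11-10  1101-
Unchecked terms (primes): -0110, 01100, 1-011, 1-110, 10-11, 10000, 1011-, 11-10, 1101-

01100, 10000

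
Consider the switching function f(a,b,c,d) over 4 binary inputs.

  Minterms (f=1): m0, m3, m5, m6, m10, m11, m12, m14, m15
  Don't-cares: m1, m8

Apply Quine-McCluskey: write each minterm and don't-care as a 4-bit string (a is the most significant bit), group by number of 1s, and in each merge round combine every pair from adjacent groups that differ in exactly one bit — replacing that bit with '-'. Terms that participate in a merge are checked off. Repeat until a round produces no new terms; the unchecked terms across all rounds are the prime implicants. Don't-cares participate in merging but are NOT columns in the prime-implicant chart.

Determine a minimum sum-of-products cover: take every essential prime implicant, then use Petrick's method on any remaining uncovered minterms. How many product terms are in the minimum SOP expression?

6

size-2^0 implicants → 0000(✓)  0001(✓)  0011(✓)  0101(✓)  0110(✓)  1000(✓)  1010(✓)  1011(✓)  1100(✓)  1110(✓)  1111(✓)
size-2^1 implicants → -000  -011  -110  0-01  00-1  000-  1-00(✓)  1-10(✓)  1-11(✓)  10-0(✓)  101-(✓)  11-0(✓)  111-(✓)
size-2^2 implicants → 1--0  1-1-
Unchecked terms (primes): -000, -011, -110, 0-01, 00-1, 000-, 1--0, 1-1-
Minterm coverage:
  m0 ⊆ -000,000-
  m3 ⊆ -011,00-1
  m5 ⊆ 0-01 [E]
  m6 ⊆ -110 [E]
  m10 ⊆ 1--0,1-1-
  m11 ⊆ -011,1-1-
  m12 ⊆ 1--0 [E]
  m14 ⊆ -110,1--0,1-1-
  m15 ⊆ 1-1- [E]
E = {-110, 0-01, 1--0, 1-1-}
Petrick residual → -000, -011
Cover = b'c'd' + b'cd + bcd' + a'c'd + ad' + ac  |cover|=6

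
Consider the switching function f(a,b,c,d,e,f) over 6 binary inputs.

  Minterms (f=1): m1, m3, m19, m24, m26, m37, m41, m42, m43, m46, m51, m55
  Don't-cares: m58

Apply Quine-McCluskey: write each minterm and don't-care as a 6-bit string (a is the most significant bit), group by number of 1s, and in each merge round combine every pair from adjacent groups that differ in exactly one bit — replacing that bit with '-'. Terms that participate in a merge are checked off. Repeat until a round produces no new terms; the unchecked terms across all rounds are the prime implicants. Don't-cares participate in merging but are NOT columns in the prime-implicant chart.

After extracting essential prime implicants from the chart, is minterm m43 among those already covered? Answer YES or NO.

Round 0: 000001✓ 000011✓ 010011✓ 011000✓ 011010✓ 100101 101001✓ 101010✓ 101011✓ 101110✓ 110011✓ 110111✓ 111010✓
Round 1: -10011 -11010 0-0011 0000-1 0110-0 1-1010 101-10 1010-1 10101- 110-11
PIs = {-10011, -11010, 0-0011, 0000-1, 0110-0, 1-1010, 100101, 101-10, 1010-1, 10101-, 110-11}
Coverage chart:
  m1: 0000-1 ←essential
  m3: 0-0011,0000-1
  m19: -10011,0-0011
  m24: 0110-0 ←essential
  m26: -11010,0110-0
  m37: 100101 ←essential
  m41: 1010-1 ←essential
  m42: 1-1010,101-10,10101-
  m43: 1010-1,10101-
  m46: 101-10 ←essential
  m51: -10011,110-11
  m55: 110-11 ←essential
Essential: 0000-1, 0110-0, 100101, 101-10, 1010-1, 110-11

YES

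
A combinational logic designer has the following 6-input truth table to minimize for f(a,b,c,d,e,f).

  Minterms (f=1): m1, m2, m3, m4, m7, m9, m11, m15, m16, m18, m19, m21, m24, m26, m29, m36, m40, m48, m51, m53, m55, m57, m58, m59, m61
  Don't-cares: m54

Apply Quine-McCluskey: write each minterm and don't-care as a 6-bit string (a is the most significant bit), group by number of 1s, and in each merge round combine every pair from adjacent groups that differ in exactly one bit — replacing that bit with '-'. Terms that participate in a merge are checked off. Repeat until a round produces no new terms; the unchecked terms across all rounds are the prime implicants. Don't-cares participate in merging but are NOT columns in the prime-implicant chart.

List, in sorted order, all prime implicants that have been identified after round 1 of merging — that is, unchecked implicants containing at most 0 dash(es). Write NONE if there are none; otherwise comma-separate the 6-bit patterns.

Round 0: 000001✓ 000010✓ 000011✓ 000100✓ 000111✓ 001001✓ 001011✓ 001111✓ 010000✓ 010010✓ 010011✓ 010101✓ 011000✓ 011010✓ 011101✓ 100100✓ 101000 110000✓ 110011✓ 110101✓ 110110✓ 110111✓ 111001✓ 111010✓ 111011✓ 111101✓
Round 1: -00100 -10000 -10011 -10101✓ -11010 -11101✓ 0-0010✓ 0-0011✓ 00-001✓ 00-011✓ 00-111✓ 000-11✓ 0000-1✓ 00001-✓ 001-11✓ 0010-1✓ 01-000✓ 01-010✓ 01-101✓ 0100-0✓ 01001-✓ 0110-0✓ 11-011 11-101✓ 110-11 1101-1 11011- 111-01 1110-1 11101-
Round 2: -1-101 0-001- 00--11 00-0-1 01-0-0
PIs = {-00100, -1-101, -10000, -10011, -11010, 0-001-, 00--11, 00-0-1, 01-0-0, 101000, 11-011, 110-11, 1101-1, 11011-, 111-01, 1110-1, 11101-}

101000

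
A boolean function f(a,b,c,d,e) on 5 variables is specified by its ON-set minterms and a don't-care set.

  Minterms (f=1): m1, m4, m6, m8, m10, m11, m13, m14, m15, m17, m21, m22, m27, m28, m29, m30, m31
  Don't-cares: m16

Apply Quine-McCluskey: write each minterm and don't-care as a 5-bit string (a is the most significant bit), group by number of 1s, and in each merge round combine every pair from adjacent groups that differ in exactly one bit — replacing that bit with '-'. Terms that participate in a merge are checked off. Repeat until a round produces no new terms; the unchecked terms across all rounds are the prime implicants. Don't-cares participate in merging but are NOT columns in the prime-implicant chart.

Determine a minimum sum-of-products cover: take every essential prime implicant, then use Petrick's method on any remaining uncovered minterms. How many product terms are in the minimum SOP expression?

[col 0] 00001*, 00100*, 00110*, 01000*, 01010*, 01011*, 01101*, 01110*, 01111*, 10000*, 10001*, 10101*, 10110*, 11011*, 11100*, 11101*, 11110*, 11111*
[col 1] -0001, -0110*, -1011*, -1101*, -1110*, -1111*, 0-110*, 001-0, 01-10*, 01-11*, 010-0, 0101-*, 011-1*, 0111-*, 1-101, 1-110*, 10-01, 1000-, 11-11*, 111-0*, 111-1*, 1110-*, 1111-*
[col 2] --110, -1-11, -11-1, -111-, 01-1-, 111--
Prime implicants: --110, -0001, -1-11, -11-1, -111-, 001-0, 01-1-, 010-0, 1-101, 10-01, 1000-, 111--
PI chart (minterm → PIs covering it):
  1 | -0001  (sole → essential)
  4 | 001-0  (sole → essential)
  6 | --110,001-0
  8 | 010-0  (sole → essential)
  10 | 01-1-,010-0
  11 | -1-11,01-1-
  13 | -11-1  (sole → essential)
  14 | --110,-111-,01-1-
  15 | -1-11,-11-1,-111-,01-1-
  17 | -0001,10-01,1000-
  21 | 1-101,10-01
  22 | --110  (sole → essential)
  27 | -1-11  (sole → essential)
  28 | 111--  (sole → essential)
  29 | -11-1,1-101,111--
  30 | --110,-111-,111--
  31 | -1-11,-11-1,-111-,111--
Essential prime implicants: --110, -0001, -1-11, -11-1, 001-0, 010-0, 111--
Petrick residual → 1-101
Minimum SOP uses 8 PIs: cde' + b'c'd'e + bde + bce + a'b'ce' + a'bc'e' + acd'e + abc

8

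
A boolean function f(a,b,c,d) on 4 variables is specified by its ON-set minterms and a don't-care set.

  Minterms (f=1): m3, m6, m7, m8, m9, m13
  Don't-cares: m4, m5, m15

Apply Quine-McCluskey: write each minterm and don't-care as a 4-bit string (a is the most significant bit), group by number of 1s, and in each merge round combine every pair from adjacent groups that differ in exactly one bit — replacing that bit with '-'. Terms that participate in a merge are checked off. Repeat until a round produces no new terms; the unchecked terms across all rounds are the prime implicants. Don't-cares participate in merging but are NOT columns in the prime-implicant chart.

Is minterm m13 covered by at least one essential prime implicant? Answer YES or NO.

size-2^0 implicants → 0011(✓)  0100(✓)  0101(✓)  0110(✓)  0111(✓)  1000(✓)  1001(✓)  1101(✓)  1111(✓)
size-2^1 implicants → -101(✓)  -111(✓)  0-11  01-0(✓)  01-1(✓)  010-(✓)  011-(✓)  1-01  100-  11-1(✓)
size-2^2 implicants → -1-1  01--
Unchecked terms (primes): -1-1, 0-11, 01--, 1-01, 100-
Minterm coverage:
  m3 ⊆ 0-11 [E]
  m6 ⊆ 01-- [E]
  m7 ⊆ -1-1,0-11,01--
  m8 ⊆ 100- [E]
  m9 ⊆ 1-01,100-
  m13 ⊆ -1-1,1-01
E = {0-11, 01--, 100-}

NO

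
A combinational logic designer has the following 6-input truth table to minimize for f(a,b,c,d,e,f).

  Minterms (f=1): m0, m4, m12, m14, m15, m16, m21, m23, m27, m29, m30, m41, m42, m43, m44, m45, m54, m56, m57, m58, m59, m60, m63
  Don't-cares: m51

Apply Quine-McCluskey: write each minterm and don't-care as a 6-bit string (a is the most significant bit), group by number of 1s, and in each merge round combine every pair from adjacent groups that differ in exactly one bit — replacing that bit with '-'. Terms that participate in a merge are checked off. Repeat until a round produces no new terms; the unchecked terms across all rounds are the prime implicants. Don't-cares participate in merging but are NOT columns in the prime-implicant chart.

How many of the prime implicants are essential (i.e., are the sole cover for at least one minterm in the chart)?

9

size-2^0 implicants → 000000(✓)  000100(✓)  001100(✓)  001110(✓)  001111(✓)  010000(✓)  010101(✓)  010111(✓)  011011(✓)  011101(✓)  011110(✓)  101001(✓)  101010(✓)  101011(✓)  101100(✓)  101101(✓)  110011(✓)  110110  111000(✓)  111001(✓)  111010(✓)  111011(✓)  111100(✓)  111111(✓)
size-2^1 implicants → -01100  -11011  0-0000  0-1110  00-100  000-00  0011-0  00111-  01-101  0101-1  1-1001(✓)  1-1010(✓)  1-1011(✓)  1-1100  101-01  1010-1(✓)  10101-(✓)  10110-  11-011  111-00  111-11  1110-0(✓)  1110-1(✓)  11100-(✓)  11101-(✓)
size-2^2 implicants → 1-10-1  1-101-  1110--
Unchecked terms (primes): -01100, -11011, 0-0000, 0-1110, 00-100, 000-00, 0011-0, 00111-, 01-101, 0101-1, 1-10-1, 1-101-, 1-1100, 101-01, 10110-, 11-011, 110110, 111-00, 111-11, 1110--
Minterm coverage:
  m0 ⊆ 0-0000,000-00
  m4 ⊆ 00-100,000-00
  m12 ⊆ -01100,00-100,0011-0
  m14 ⊆ 0-1110,0011-0,00111-
  m15 ⊆ 00111- [E]
  m16 ⊆ 0-0000 [E]
  m21 ⊆ 01-101,0101-1
  m23 ⊆ 0101-1 [E]
  m27 ⊆ -11011 [E]
  m29 ⊆ 01-101 [E]
  m30 ⊆ 0-1110 [E]
  m41 ⊆ 1-10-1,101-01
  m42 ⊆ 1-101- [E]
  m43 ⊆ 1-10-1,1-101-
  m44 ⊆ -01100,1-1100,10110-
  m45 ⊆ 101-01,10110-
  m54 ⊆ 110110 [E]
  m56 ⊆ 111-00,1110--
  m57 ⊆ 1-10-1,1110--
  m58 ⊆ 1-101-,1110--
  m59 ⊆ -11011,1-10-1,1-101-,11-011,111-11,1110--
  m60 ⊆ 1-1100,111-00
  m63 ⊆ 111-11 [E]
E = {-11011, 0-0000, 0-1110, 00111-, 01-101, 0101-1, 1-101-, 110110, 111-11}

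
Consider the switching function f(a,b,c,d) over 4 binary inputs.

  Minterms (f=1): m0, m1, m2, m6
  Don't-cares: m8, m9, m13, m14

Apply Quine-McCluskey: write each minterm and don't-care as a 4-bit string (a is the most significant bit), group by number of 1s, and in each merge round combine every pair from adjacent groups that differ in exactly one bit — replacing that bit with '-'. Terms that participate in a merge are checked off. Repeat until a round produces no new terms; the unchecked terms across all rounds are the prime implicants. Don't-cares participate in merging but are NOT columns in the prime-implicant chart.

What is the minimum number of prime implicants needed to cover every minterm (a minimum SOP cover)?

[col 0] 0000*, 0001*, 0010*, 0110*, 1000*, 1001*, 1101*, 1110*
[col 1] -000*, -001*, -110, 0-10, 00-0, 000-*, 1-01, 100-*
[col 2] -00-
Prime implicants: -00-, -110, 0-10, 00-0, 1-01
PI chart (minterm → PIs covering it):
  0 | -00-,00-0
  1 | -00-  (sole → essential)
  2 | 0-10,00-0
  6 | -110,0-10
Essential prime implicants: -00-
Petrick residual → 0-10
Minimum SOP uses 2 PIs: b'c' + a'cd'

2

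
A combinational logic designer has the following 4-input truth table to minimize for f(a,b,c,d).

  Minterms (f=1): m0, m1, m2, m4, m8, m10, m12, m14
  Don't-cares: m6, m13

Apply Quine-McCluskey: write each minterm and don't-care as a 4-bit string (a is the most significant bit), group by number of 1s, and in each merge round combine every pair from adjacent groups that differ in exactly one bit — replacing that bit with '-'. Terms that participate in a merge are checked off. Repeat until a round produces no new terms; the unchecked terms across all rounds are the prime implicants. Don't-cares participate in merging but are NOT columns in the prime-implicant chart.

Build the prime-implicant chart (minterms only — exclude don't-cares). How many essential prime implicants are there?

Round 0: 0000✓ 0001✓ 0010✓ 0100✓ 0110✓ 1000✓ 1010✓ 1100✓ 1101✓ 1110✓
Round 1: -000✓ -010✓ -100✓ -110✓ 0-00✓ 0-10✓ 00-0✓ 000- 01-0✓ 1-00✓ 1-10✓ 10-0✓ 11-0✓ 110-
Round 2: --00✓ --10✓ -0-0✓ -1-0✓ 0--0✓ 1--0✓
Round 3: ---0
PIs = {---0, 000-, 110-}
Coverage chart:
  m0: ---0,000-
  m1: 000- ←essential
  m2: ---0 ←essential
  m4: ---0 ←essential
  m8: ---0 ←essential
  m10: ---0 ←essential
  m12: ---0,110-
  m14: ---0 ←essential
Essential: ---0, 000-

2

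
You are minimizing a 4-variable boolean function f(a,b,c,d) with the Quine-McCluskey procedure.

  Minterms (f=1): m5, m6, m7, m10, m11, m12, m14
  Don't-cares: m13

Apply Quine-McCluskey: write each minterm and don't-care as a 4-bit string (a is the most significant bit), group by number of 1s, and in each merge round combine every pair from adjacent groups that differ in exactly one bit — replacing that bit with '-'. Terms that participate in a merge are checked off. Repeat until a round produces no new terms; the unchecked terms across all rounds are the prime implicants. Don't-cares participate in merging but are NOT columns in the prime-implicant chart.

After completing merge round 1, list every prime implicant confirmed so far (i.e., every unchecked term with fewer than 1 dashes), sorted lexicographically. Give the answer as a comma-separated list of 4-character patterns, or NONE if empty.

[col 0] 0101*, 0110*, 0111*, 1010*, 1011*, 1100*, 1101*, 1110*
[col 1] -101, -110, 01-1, 011-, 1-10, 101-, 11-0, 110-
Prime implicants: -101, -110, 01-1, 011-, 1-10, 101-, 11-0, 110-

NONE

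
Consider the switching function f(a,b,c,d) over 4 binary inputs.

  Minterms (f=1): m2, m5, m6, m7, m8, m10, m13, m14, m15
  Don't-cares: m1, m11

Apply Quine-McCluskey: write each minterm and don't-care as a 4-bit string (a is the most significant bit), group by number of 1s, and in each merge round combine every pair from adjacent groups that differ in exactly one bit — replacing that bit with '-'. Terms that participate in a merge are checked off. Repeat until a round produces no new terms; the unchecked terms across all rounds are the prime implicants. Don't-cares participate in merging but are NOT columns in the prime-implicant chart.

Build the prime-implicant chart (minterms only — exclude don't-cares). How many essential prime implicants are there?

3

Round 0: 0001✓ 0010✓ 0101✓ 0110✓ 0111✓ 1000✓ 1010✓ 1011✓ 1101✓ 1110✓ 1111✓
Round 1: -010✓ -101✓ -110✓ -111✓ 0-01 0-10✓ 01-1✓ 011-✓ 1-10✓ 1-11✓ 10-0 101-✓ 11-1✓ 111-✓
Round 2: --10 -1-1 -11- 1-1-
PIs = {--10, -1-1, -11-, 0-01, 1-1-, 10-0}
Coverage chart:
  m2: --10 ←essential
  m5: -1-1,0-01
  m6: --10,-11-
  m7: -1-1,-11-
  m8: 10-0 ←essential
  m10: --10,1-1-,10-0
  m13: -1-1 ←essential
  m14: --10,-11-,1-1-
  m15: -1-1,-11-,1-1-
Essential: --10, -1-1, 10-0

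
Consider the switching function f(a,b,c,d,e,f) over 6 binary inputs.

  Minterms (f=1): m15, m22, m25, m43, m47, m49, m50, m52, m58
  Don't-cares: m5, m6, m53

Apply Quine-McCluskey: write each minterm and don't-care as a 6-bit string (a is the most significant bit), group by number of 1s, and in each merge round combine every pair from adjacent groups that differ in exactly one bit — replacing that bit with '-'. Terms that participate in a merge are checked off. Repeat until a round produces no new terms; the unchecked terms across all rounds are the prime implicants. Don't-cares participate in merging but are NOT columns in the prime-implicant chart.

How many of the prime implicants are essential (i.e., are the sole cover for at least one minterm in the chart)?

7

[col 0] 000101, 000110*, 001111*, 010110*, 011001, 101011*, 101111*, 110001*, 110010*, 110100*, 110101*, 111010*
[col 1] -01111, 0-0110, 101-11, 11-010, 110-01, 11010-
Prime implicants: -01111, 0-0110, 000101, 011001, 101-11, 11-010, 110-01, 11010-
PI chart (minterm → PIs covering it):
  15 | -01111  (sole → essential)
  22 | 0-0110  (sole → essential)
  25 | 011001  (sole → essential)
  43 | 101-11  (sole → essential)
  47 | -01111,101-11
  49 | 110-01  (sole → essential)
  50 | 11-010  (sole → essential)
  52 | 11010-  (sole → essential)
  58 | 11-010  (sole → essential)
Essential prime implicants: -01111, 0-0110, 011001, 101-11, 11-010, 110-01, 11010-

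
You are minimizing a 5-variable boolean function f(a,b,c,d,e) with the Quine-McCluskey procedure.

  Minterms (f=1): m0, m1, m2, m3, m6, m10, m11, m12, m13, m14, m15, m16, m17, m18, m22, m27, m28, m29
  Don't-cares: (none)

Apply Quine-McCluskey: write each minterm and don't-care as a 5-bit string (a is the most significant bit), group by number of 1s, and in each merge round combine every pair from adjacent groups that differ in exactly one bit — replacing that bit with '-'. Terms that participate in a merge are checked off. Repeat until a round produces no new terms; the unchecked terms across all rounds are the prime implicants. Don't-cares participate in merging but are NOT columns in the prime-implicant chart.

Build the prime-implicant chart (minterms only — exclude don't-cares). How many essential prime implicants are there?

4

Round 0: 00000✓ 00001✓ 00010✓ 00011✓ 00110✓ 01010✓ 01011✓ 01100✓ 01101✓ 01110✓ 01111✓ 10000✓ 10001✓ 10010✓ 10110✓ 11011✓ 11100✓ 11101✓
Round 1: -0000✓ -0001✓ -0010✓ -0110✓ -1011 -1100✓ -1101✓ 0-010✓ 0-011✓ 0-110✓ 00-10✓ 000-0✓ 000-1✓ 0000-✓ 0001-✓ 01-10✓ 01-11✓ 0101-✓ 011-0✓ 011-1✓ 0110-✓ 0111-✓ 10-10✓ 100-0✓ 1000-✓ 1110-✓
Round 2: -0-10 -00-0 -000- -110- 0--10 0-01- 000-- 01-1- 011--
PIs = {-0-10, -00-0, -000-, -1011, -110-, 0--10, 0-01-, 000--, 01-1-, 011--}
Coverage chart:
  m0: -00-0,-000-,000--
  m1: -000-,000--
  m2: -0-10,-00-0,0--10,0-01-,000--
  m3: 0-01-,000--
  m6: -0-10,0--10
  m10: 0--10,0-01-,01-1-
  m11: -1011,0-01-,01-1-
  m12: -110-,011--
  m13: -110-,011--
  m14: 0--10,01-1-,011--
  m15: 01-1-,011--
  m16: -00-0,-000-
  m17: -000- ←essential
  m18: -0-10,-00-0
  m22: -0-10 ←essential
  m27: -1011 ←essential
  m28: -110- ←essential
  m29: -110- ←essential
Essential: -0-10, -000-, -1011, -110-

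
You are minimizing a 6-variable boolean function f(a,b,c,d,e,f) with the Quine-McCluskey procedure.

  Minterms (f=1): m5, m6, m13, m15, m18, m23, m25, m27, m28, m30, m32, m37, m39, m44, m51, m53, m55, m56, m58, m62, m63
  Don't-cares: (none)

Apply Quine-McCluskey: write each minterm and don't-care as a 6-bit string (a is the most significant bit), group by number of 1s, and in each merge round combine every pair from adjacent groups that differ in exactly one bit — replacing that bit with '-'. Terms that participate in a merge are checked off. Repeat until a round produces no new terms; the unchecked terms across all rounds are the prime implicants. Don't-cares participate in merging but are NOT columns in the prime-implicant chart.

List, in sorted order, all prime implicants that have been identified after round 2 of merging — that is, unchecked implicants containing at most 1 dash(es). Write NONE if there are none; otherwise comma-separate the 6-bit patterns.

-00101, -10111, -11110, 00-101, 000110, 0011-1, 010010, 0110-1, 0111-0, 100000, 101100, 11-111, 110-11, 111-10, 1110-0, 11111-

Round 0: 000101✓ 000110 001101✓ 001111✓ 010010 010111✓ 011001✓ 011011✓ 011100✓ 011110✓ 100000 100101✓ 100111✓ 101100 110011✓ 110101✓ 110111✓ 111000✓ 111010✓ 111110✓ 111111✓
Round 1: -00101 -10111 -11110 00-101 0011-1 0110-1 0111-0 1-0101✓ 1-0111✓ 1001-1✓ 11-111 110-11 1101-1✓ 111-10 1110-0 11111-
Round 2: 1-01-1
PIs = {-00101, -10111, -11110, 00-101, 000110, 0011-1, 010010, 0110-1, 0111-0, 1-01-1, 100000, 101100, 11-111, 110-11, 111-10, 1110-0, 11111-}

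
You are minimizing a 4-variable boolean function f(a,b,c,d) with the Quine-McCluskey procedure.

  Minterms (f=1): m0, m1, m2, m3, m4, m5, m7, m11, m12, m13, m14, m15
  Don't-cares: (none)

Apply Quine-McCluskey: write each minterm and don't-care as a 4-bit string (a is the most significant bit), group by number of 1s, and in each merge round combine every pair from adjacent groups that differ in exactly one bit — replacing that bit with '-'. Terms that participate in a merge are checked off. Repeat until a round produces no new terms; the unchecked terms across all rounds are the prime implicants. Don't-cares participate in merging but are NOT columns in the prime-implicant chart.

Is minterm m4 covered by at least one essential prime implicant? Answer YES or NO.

[col 0] 0000*, 0001*, 0010*, 0011*, 0100*, 0101*, 0111*, 1011*, 1100*, 1101*, 1110*, 1111*
[col 1] -011*, -100*, -101*, -111*, 0-00*, 0-01*, 0-11*, 00-0*, 00-1*, 000-*, 001-*, 01-1*, 010-*, 1-11*, 11-0*, 11-1*, 110-*, 111-*
[col 2] --11, -1-1, -10-, 0--1, 0-0-, 00--, 11--
Prime implicants: --11, -1-1, -10-, 0--1, 0-0-, 00--, 11--
PI chart (minterm → PIs covering it):
  0 | 0-0-,00--
  1 | 0--1,0-0-,00--
  2 | 00--  (sole → essential)
  3 | --11,0--1,00--
  4 | -10-,0-0-
  5 | -1-1,-10-,0--1,0-0-
  7 | --11,-1-1,0--1
  11 | --11  (sole → essential)
  12 | -10-,11--
  13 | -1-1,-10-,11--
  14 | 11--  (sole → essential)
  15 | --11,-1-1,11--
Essential prime implicants: --11, 00--, 11--

NO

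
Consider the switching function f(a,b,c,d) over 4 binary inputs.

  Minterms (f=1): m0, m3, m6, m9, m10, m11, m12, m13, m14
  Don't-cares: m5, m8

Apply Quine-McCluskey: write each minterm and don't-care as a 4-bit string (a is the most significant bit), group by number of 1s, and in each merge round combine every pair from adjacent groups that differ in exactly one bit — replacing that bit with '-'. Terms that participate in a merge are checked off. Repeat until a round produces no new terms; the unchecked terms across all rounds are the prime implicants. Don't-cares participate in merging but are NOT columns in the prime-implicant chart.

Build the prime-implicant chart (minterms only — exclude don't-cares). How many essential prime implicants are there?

size-2^0 implicants → 0000(✓)  0011(✓)  0101(✓)  0110(✓)  1000(✓)  1001(✓)  1010(✓)  1011(✓)  1100(✓)  1101(✓)  1110(✓)
size-2^1 implicants → -000  -011  -101  -110  1-00(✓)  1-01(✓)  1-10(✓)  10-0(✓)  10-1(✓)  100-(✓)  101-(✓)  11-0(✓)  110-(✓)
size-2^2 implicants → 1--0  1-0-  10--
Unchecked terms (primes): -000, -011, -101, -110, 1--0, 1-0-, 10--
Minterm coverage:
  m0 ⊆ -000 [E]
  m3 ⊆ -011 [E]
  m6 ⊆ -110 [E]
  m9 ⊆ 1-0-,10--
  m10 ⊆ 1--0,10--
  m11 ⊆ -011,10--
  m12 ⊆ 1--0,1-0-
  m13 ⊆ -101,1-0-
  m14 ⊆ -110,1--0
E = {-000, -011, -110}

3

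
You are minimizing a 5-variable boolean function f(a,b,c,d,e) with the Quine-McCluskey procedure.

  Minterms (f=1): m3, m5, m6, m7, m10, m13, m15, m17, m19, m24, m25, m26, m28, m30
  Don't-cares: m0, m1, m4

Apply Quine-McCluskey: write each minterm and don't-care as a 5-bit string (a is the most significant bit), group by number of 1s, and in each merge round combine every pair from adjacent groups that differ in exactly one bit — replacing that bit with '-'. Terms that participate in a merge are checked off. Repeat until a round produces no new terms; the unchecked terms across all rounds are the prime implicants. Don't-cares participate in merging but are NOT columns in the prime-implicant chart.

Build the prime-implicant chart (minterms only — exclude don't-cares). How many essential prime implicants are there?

size-2^0 implicants → 00000(✓)  00001(✓)  00011(✓)  00100(✓)  00101(✓)  00110(✓)  00111(✓)  01010(✓)  01101(✓)  01111(✓)  10001(✓)  10011(✓)  11000(✓)  11001(✓)  11010(✓)  11100(✓)  11110(✓)
size-2^1 implicants → -0001(✓)  -0011(✓)  -1010  0-101(✓)  0-111(✓)  00-00(✓)  00-01(✓)  00-11(✓)  000-1(✓)  0000-(✓)  001-0(✓)  001-1(✓)  0010-(✓)  0011-(✓)  011-1(✓)  1-001  100-1(✓)  11-00(✓)  11-10(✓)  110-0(✓)  1100-  111-0(✓)
size-2^2 implicants → -00-1  0-1-1  00--1  00-0-  001--  11--0
Unchecked terms (primes): -00-1, -1010, 0-1-1, 00--1, 00-0-, 001--, 1-001, 11--0, 1100-
Minterm coverage:
  m3 ⊆ -00-1,00--1
  m5 ⊆ 0-1-1,00--1,00-0-,001--
  m6 ⊆ 001-- [E]
  m7 ⊆ 0-1-1,00--1,001--
  m10 ⊆ -1010 [E]
  m13 ⊆ 0-1-1 [E]
  m15 ⊆ 0-1-1 [E]
  m17 ⊆ -00-1,1-001
  m19 ⊆ -00-1 [E]
  m24 ⊆ 11--0,1100-
  m25 ⊆ 1-001,1100-
  m26 ⊆ -1010,11--0
  m28 ⊆ 11--0 [E]
  m30 ⊆ 11--0 [E]
E = {-00-1, -1010, 0-1-1, 001--, 11--0}

5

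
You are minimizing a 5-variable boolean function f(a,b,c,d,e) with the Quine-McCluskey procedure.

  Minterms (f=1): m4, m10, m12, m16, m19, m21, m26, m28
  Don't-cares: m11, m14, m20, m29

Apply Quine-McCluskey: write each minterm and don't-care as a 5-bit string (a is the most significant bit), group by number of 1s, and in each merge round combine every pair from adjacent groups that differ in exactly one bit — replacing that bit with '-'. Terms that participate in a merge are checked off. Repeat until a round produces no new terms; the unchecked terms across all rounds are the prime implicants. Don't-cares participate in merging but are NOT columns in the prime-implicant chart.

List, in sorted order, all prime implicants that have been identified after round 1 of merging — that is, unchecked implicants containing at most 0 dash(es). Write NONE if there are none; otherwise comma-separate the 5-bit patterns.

10011

[col 0] 00100*, 01010*, 01011*, 01100*, 01110*, 10000*, 10011, 10100*, 10101*, 11010*, 11100*, 11101*
[col 1] -0100*, -1010, -1100*, 0-100*, 01-10, 0101-, 011-0, 1-100*, 1-101*, 10-00, 1010-*, 1110-*
[col 2] --100, 1-10-
Prime implicants: --100, -1010, 01-10, 0101-, 011-0, 1-10-, 10-00, 10011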